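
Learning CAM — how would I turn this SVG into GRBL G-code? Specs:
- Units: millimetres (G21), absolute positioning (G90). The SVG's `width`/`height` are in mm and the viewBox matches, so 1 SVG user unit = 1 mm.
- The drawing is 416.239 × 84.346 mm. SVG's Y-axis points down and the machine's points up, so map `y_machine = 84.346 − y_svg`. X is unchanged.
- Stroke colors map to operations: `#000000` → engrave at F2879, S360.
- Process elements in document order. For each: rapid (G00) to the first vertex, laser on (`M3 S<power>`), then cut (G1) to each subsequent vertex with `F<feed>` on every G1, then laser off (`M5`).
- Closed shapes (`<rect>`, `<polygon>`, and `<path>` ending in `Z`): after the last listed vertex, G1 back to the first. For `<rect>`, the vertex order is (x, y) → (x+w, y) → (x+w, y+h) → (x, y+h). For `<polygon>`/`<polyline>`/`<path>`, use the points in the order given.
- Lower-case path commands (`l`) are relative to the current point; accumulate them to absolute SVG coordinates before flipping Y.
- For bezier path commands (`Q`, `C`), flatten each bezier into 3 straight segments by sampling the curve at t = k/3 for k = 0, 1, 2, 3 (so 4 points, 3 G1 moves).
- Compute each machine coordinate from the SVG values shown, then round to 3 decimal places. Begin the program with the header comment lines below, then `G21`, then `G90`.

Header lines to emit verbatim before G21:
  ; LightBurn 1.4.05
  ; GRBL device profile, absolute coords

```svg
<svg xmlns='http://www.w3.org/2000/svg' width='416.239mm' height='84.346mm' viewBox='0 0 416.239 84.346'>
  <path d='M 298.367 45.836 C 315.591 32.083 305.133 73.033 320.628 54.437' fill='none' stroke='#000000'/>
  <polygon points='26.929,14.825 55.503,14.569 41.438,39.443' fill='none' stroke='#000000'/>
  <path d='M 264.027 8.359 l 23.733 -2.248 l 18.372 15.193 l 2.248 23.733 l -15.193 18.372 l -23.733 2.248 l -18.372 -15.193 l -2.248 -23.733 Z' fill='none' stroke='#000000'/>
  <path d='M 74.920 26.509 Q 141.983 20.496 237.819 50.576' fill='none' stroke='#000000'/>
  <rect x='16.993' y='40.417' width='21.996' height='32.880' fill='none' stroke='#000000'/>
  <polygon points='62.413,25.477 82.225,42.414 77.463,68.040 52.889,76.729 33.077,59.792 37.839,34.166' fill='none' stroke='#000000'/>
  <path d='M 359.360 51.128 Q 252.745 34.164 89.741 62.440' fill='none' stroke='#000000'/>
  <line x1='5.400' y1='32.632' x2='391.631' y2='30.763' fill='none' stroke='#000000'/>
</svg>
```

viewBox `0 0 416.239 84.346` with mm width/height → 1 unit = 1 mm. Flip: y_m = 84.346 − y_svg.

**Shape 1** — `<path>` cubic bezier, stroke `#000000` → engrave (S360, F2879). Control points (SVG): P0=(298.367,45.836), P1=(315.591,32.083), P2=(305.133,73.033), P3=(320.628,54.437); sampled at t=k/3. Machine vertices: (298.367,38.510) → (308.350,38.260) → (311.798,26.930) → (320.628,29.909). Open path.

**Shape 2** — `<polygon>` regular polygon, stroke `#000000` → engrave (S360, F2879). Machine vertices: (26.929,69.521) → (55.503,69.777) → (41.438,44.903) → (26.929,69.521). Closed: final G1 returns to the first vertex.

**Shape 3** — `<path>` regular polygon, stroke `#000000` → engrave (S360, F2879). Machine vertices: (264.027,75.987) → (287.760,78.235) → (306.132,63.042) → (308.380,39.309) → (293.187,20.937) → (269.454,18.689) → (251.082,33.882) → (248.834,57.615) → (264.027,75.987). Closed: final G1 returns to the first vertex.

**Shape 4** — `<path>` quadratic bezier, stroke `#000000` → engrave (S360, F2879). Control points (SVG): P0=(74.920,26.509), P1=(141.983,20.496), P2=(237.819,50.576); sampled at t=k/3. Machine vertices: (74.920,57.837) → (122.826,57.835) → (177.125,49.813) → (237.819,33.770). Open path.

**Shape 5** — `<rect>` rectangle, stroke `#000000` → engrave (S360, F2879). Machine vertices: (16.993,43.929) → (38.989,43.929) → (38.989,11.049) → (16.993,11.049) → (16.993,43.929). Closed: final G1 returns to the first vertex.

**Shape 6** — `<polygon>` regular polygon, stroke `#000000` → engrave (S360, F2879). Machine vertices: (62.413,58.869) → (82.225,41.932) → (77.463,16.306) → (52.889,7.617) → (33.077,24.554) → (37.839,50.180) → (62.413,58.869). Closed: final G1 returns to the first vertex.

**Shape 7** — `<path>` quadratic bezier, stroke `#000000` → engrave (S360, F2879). Control points (SVG): P0=(359.360,51.128), P1=(252.745,34.164), P2=(89.741,62.440); sampled at t=k/3. Machine vertices: (359.360,33.218) → (282.018,39.501) → (192.145,35.730) → (89.741,21.906). Open path.

**Shape 8** — `<line>` line segment, stroke `#000000` → engrave (S360, F2879). Machine vertices: (5.400,51.714) → (391.631,53.583). Open path.

; LightBurn 1.4.05
; GRBL device profile, absolute coords
G21
G90
G00 X298.367 Y38.510
M3 S360
G1 X308.350 Y38.260 F2879
G1 X311.798 Y26.930 F2879
G1 X320.628 Y29.909 F2879
M5
G00 X26.929 Y69.521
M3 S360
G1 X55.503 Y69.777 F2879
G1 X41.438 Y44.903 F2879
G1 X26.929 Y69.521 F2879
M5
G00 X264.027 Y75.987
M3 S360
G1 X287.760 Y78.235 F2879
G1 X306.132 Y63.042 F2879
G1 X308.380 Y39.309 F2879
G1 X293.187 Y20.937 F2879
G1 X269.454 Y18.689 F2879
G1 X251.082 Y33.882 F2879
G1 X248.834 Y57.615 F2879
G1 X264.027 Y75.987 F2879
M5
G00 X74.920 Y57.837
M3 S360
G1 X122.826 Y57.835 F2879
G1 X177.125 Y49.813 F2879
G1 X237.819 Y33.770 F2879
M5
G00 X16.993 Y43.929
M3 S360
G1 X38.989 Y43.929 F2879
G1 X38.989 Y11.049 F2879
G1 X16.993 Y11.049 F2879
G1 X16.993 Y43.929 F2879
M5
G00 X62.413 Y58.869
M3 S360
G1 X82.225 Y41.932 F2879
G1 X77.463 Y16.306 F2879
G1 X52.889 Y7.617 F2879
G1 X33.077 Y24.554 F2879
G1 X37.839 Y50.180 F2879
G1 X62.413 Y58.869 F2879
M5
G00 X359.360 Y33.218
M3 S360
G1 X282.018 Y39.501 F2879
G1 X192.145 Y35.730 F2879
G1 X89.741 Y21.906 F2879
M5
G00 X5.400 Y51.714
M3 S360
G1 X391.631 Y53.583 F2879
M5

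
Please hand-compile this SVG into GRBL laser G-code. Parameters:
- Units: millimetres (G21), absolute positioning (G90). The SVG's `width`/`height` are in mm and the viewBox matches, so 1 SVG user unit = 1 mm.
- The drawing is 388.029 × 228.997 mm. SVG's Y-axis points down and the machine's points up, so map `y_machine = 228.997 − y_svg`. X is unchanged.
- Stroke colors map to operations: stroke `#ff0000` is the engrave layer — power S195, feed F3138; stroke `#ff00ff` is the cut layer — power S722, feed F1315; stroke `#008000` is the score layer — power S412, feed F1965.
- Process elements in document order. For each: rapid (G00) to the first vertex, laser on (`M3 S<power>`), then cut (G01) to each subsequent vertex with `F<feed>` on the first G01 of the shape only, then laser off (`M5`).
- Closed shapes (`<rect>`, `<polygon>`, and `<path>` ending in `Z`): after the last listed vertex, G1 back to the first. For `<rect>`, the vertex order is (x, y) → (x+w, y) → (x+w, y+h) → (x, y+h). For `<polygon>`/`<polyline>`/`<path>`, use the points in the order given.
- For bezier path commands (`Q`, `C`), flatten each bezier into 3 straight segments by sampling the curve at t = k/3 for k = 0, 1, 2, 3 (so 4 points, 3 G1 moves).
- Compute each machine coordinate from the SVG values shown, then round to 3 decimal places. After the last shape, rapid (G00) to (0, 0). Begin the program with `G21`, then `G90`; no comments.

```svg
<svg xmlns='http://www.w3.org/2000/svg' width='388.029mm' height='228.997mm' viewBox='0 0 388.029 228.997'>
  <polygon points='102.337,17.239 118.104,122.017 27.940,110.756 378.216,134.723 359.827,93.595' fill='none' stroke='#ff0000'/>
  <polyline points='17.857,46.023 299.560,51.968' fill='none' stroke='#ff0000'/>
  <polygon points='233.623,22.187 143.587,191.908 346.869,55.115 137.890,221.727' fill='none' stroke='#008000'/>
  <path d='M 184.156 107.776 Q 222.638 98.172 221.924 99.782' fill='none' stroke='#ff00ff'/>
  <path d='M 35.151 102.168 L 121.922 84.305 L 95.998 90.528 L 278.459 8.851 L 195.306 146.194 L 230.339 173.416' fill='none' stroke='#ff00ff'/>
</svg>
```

viewBox `0 0 388.029 228.997` with mm width/height → 1 unit = 1 mm. Flip: y_m = 228.997 − y_svg.

**Shape 1** — `<polygon>` closed polygon, stroke `#ff0000` → engrave (S195, F3138). Machine vertices: (102.337,211.758) → (118.104,106.980) → (27.940,118.241) → (378.216,94.274) → (359.827,135.402) → (102.337,211.758). Closed: final G1 returns to the first vertex.

**Shape 2** — `<polyline>` line segment, stroke `#ff0000` → engrave (S195, F3138). Machine vertices: (17.857,182.974) → (299.560,177.029). Open path.

**Shape 3** — `<polygon>` closed polygon, stroke `#008000` → score (S412, F1965). Machine vertices: (233.623,206.810) → (143.587,37.089) → (346.869,173.882) → (137.890,7.270) → (233.623,206.810). Closed: final G1 returns to the first vertex.

**Shape 4** — `<path>` quadratic bezier, stroke `#ff00ff` → cut (S722, F1315). Control points (SVG): P0=(184.156,107.776), P1=(222.638,98.172), P2=(221.924,99.782); sampled at t=k/3. Machine vertices: (184.156,121.221) → (205.456,126.378) → (218.045,129.042) → (221.924,129.215). Open path.

**Shape 5** — `<path>` open polyline, stroke `#ff00ff` → cut (S722, F1315). Machine vertices: (35.151,126.829) → (121.922,144.692) → (95.998,138.469) → (278.459,220.146) → (195.306,82.803) → (230.339,55.581). Open path.

G21
G90
G00 X102.337 Y211.758
M3 S195
G01 X118.104 Y106.980 F3138
G01 X27.940 Y118.241
G01 X378.216 Y94.274
G01 X359.827 Y135.402
G01 X102.337 Y211.758
M5
G00 X17.857 Y182.974
M3 S195
G01 X299.560 Y177.029 F3138
M5
G00 X233.623 Y206.810
M3 S412
G01 X143.587 Y37.089 F1965
G01 X346.869 Y173.882
G01 X137.890 Y7.270
G01 X233.623 Y206.810
M5
G00 X184.156 Y121.221
M3 S722
G01 X205.456 Y126.378 F1315
G01 X218.045 Y129.042
G01 X221.924 Y129.215
M5
G00 X35.151 Y126.829
M3 S722
G01 X121.922 Y144.692 F1315
G01 X95.998 Y138.469
G01 X278.459 Y220.146
G01 X195.306 Y82.803
G01 X230.339 Y55.581
M5
G00 X0.000 Y0.000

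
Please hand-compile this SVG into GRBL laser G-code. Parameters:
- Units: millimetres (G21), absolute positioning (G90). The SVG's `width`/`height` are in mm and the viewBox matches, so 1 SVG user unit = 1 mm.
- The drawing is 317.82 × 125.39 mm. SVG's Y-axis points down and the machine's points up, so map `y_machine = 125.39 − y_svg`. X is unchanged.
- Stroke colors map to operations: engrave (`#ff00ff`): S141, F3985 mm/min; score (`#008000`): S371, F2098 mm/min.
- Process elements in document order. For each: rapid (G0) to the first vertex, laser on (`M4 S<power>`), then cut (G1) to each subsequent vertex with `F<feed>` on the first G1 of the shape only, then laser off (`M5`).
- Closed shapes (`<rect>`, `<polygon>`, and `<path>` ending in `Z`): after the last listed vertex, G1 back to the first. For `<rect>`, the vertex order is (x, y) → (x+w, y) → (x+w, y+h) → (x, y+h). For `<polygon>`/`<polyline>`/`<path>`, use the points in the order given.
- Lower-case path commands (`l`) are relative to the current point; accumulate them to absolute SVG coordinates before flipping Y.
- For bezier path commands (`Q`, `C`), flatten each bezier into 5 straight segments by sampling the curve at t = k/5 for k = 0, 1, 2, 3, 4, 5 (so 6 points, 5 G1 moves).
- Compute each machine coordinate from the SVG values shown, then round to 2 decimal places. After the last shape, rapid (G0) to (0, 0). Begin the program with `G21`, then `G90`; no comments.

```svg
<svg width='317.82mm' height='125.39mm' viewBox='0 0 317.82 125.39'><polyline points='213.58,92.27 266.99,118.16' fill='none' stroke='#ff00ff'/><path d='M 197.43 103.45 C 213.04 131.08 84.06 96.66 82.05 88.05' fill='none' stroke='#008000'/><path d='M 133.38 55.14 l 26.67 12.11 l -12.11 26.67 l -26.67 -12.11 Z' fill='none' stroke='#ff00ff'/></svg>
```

viewBox `0 0 317.82 125.39` with mm width/height → 1 unit = 1 mm. Flip: y_m = 125.39 − y_svg.

**Shape 1** — `<polyline>` line segment, stroke `#ff00ff` → engrave (S141, F3985). Machine vertices: (213.58,33.12) → (266.99,7.23). Open path.

**Shape 2** — `<path>` cubic bezier, stroke `#008000` → score (S371, F2098). Control points (SVG): P0=(197.43,103.45), P1=(213.04,131.08), P2=(84.06,96.66), P3=(82.05,88.05); sampled at t=k/5. Machine vertices: (197.43,21.94) → (191.62,12.11) → (164.14,12.94) → (128.03,20.24) → (96.32,29.78) → (82.05,37.34). Open path.

**Shape 3** — `<path>` regular polygon, stroke `#ff00ff` → engrave (S141, F3985). Machine vertices: (133.38,70.25) → (160.05,58.14) → (147.94,31.47) → (121.27,43.58) → (133.38,70.25). Closed: final G1 returns to the first vertex.

G21
G90
G0 X213.58 Y33.12
M4 S141
G1 X266.99 Y7.23 F3985
M5
G0 X197.43 Y21.94
M4 S371
G1 X191.62 Y12.11 F2098
G1 X164.14 Y12.94
G1 X128.03 Y20.24
G1 X96.32 Y29.78
G1 X82.05 Y37.34
M5
G0 X133.38 Y70.25
M4 S141
G1 X160.05 Y58.14 F3985
G1 X147.94 Y31.47
G1 X121.27 Y43.58
G1 X133.38 Y70.25
M5
G0 X0.00 Y0.00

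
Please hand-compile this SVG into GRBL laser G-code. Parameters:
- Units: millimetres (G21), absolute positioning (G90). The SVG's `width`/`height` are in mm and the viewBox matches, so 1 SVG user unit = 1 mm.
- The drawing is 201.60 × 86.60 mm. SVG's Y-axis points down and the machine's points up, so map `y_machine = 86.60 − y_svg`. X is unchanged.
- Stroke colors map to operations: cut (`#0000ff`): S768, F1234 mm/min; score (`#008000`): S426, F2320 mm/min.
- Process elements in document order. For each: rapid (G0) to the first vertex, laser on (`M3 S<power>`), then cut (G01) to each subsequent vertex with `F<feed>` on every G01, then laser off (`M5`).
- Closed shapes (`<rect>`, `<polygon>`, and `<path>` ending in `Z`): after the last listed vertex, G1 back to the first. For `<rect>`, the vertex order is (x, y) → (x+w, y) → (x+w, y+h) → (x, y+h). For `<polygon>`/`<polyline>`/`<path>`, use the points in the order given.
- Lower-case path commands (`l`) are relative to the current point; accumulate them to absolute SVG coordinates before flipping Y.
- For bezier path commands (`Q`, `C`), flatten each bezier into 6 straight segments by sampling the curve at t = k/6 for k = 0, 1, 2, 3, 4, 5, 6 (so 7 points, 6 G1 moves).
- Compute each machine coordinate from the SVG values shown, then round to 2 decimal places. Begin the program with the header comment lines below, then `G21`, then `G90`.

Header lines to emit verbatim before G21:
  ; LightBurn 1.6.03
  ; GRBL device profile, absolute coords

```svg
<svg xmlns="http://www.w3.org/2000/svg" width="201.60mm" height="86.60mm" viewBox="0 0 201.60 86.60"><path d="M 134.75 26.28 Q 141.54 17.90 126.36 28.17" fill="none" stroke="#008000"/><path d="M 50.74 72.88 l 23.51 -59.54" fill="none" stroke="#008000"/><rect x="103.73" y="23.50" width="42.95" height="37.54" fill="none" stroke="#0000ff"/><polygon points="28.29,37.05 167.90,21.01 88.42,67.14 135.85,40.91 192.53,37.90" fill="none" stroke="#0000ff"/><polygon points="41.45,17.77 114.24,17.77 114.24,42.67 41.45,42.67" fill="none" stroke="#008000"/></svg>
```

Since the viewBox matches the mm dimensions, user units are millimetres directly. The only transform is the Y-flip y_m = 86.60 − y_svg.

Shape 1 is a quadratic bezier drawn with `<path>`. Its stroke #008000 means score at S426, F2320. After flipping Y the toolpath is (134.75,60.32) → (136.40,62.60) → (136.84,63.83) → (136.05,64.04) → (134.04,63.20) → (130.81,61.34) → (126.36,58.43).

Shape 2 is a line segment drawn with `<path>`. Its stroke #008000 means score at S426, F2320. After flipping Y the toolpath is (50.74,13.72) → (74.25,73.26).

Shape 3 is a rectangle drawn with `<rect>`. Its stroke #0000ff means cut at S768, F1234. After flipping Y the toolpath is (103.73,63.10) → (146.68,63.10) → (146.68,25.56) → (103.73,25.56) → (103.73,63.10), returning to the start.

Shape 4 is a closed polygon drawn with `<polygon>`. Its stroke #0000ff means cut at S768, F1234. After flipping Y the toolpath is (28.29,49.55) → (167.90,65.59) → (88.42,19.46) → (135.85,45.69) → (192.53,48.70) → (28.29,49.55), returning to the start.

Shape 5 is a rectangle drawn with `<polygon>`. Its stroke #008000 means score at S426, F2320. After flipping Y the toolpath is (41.45,68.83) → (114.24,68.83) → (114.24,43.93) → (41.45,43.93) → (41.45,68.83), returning to the start.

; LightBurn 1.6.03
; GRBL device profile, absolute coords
G21
G90
G0 X134.75 Y60.32
M3 S426
G01 X136.40 Y62.60 F2320
G01 X136.84 Y63.83 F2320
G01 X136.05 Y64.04 F2320
G01 X134.04 Y63.20 F2320
G01 X130.81 Y61.34 F2320
G01 X126.36 Y58.43 F2320
M5
G0 X50.74 Y13.72
M3 S426
G01 X74.25 Y73.26 F2320
M5
G0 X103.73 Y63.10
M3 S768
G01 X146.68 Y63.10 F1234
G01 X146.68 Y25.56 F1234
G01 X103.73 Y25.56 F1234
G01 X103.73 Y63.10 F1234
M5
G0 X28.29 Y49.55
M3 S768
G01 X167.90 Y65.59 F1234
G01 X88.42 Y19.46 F1234
G01 X135.85 Y45.69 F1234
G01 X192.53 Y48.70 F1234
G01 X28.29 Y49.55 F1234
M5
G0 X41.45 Y68.83
M3 S426
G01 X114.24 Y68.83 F2320
G01 X114.24 Y43.93 F2320
G01 X41.45 Y43.93 F2320
G01 X41.45 Y68.83 F2320
M5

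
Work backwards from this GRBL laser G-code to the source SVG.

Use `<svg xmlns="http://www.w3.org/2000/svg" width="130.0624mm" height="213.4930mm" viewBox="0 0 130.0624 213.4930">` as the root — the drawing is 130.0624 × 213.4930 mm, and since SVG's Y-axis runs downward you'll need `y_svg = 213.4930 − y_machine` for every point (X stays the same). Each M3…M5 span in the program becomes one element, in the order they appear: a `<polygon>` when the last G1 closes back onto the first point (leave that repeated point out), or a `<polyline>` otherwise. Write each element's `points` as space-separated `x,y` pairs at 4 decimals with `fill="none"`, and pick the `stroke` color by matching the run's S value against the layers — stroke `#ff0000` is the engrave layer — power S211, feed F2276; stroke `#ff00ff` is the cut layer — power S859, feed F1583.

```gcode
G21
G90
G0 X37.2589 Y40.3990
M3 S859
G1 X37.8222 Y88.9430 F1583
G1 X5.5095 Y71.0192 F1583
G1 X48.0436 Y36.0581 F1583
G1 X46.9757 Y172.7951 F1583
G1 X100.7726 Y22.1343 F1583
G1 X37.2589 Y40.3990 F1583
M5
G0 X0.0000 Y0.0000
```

<svg xmlns="http://www.w3.org/2000/svg" width="130.0624mm" height="213.4930mm" viewBox="0 0 130.0624 213.4930">
  <polygon points="37.2589,173.0940 37.8222,124.5500 5.5095,142.4738 48.0436,177.4349 46.9757,40.6979 100.7726,191.3587" fill="none" stroke="#ff00ff"/>
</svg>

Each laser-on run becomes one SVG element. Flip Y back into SVG space with y_svg = 213.4930 − y_machine. Every run uses S859, so all elements get stroke `#ff00ff` (cut).

Run 1: The run returns to its start, so emit a `<polygon>` with points (Y-flipped): 37.2589,173.0940 37.8222,124.5500 5.5095,142.4738 48.0436,177.4349 46.9757,40.6979 100.7726,191.3587.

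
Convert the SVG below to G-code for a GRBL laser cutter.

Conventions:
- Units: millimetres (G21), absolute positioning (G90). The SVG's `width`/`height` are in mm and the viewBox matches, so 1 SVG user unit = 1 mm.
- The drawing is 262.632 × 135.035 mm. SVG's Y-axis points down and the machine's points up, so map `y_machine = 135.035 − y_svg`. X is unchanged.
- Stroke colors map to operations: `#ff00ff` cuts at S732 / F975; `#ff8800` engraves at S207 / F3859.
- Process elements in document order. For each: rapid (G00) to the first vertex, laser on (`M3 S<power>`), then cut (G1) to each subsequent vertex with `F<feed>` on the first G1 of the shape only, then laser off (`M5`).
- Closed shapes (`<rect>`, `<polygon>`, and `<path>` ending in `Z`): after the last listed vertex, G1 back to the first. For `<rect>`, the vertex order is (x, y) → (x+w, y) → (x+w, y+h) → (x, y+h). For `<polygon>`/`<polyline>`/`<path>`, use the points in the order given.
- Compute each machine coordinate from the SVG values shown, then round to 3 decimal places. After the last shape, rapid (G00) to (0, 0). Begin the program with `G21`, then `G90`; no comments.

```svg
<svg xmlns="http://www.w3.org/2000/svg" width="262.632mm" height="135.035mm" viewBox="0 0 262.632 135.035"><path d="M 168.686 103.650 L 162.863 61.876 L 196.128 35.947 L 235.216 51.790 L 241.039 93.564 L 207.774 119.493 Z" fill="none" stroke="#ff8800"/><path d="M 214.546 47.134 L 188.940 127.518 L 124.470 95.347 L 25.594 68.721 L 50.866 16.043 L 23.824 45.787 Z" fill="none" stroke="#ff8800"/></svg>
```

G21
G90
G00 X168.686 Y31.385
M3 S207
G1 X162.863 Y73.159 F3859
G1 X196.128 Y99.088
G1 X235.216 Y83.245
G1 X241.039 Y41.471
G1 X207.774 Y15.542
G1 X168.686 Y31.385
M5
G00 X214.546 Y87.901
M3 S207
G1 X188.940 Y7.517 F3859
G1 X124.470 Y39.688
G1 X25.594 Y66.314
G1 X50.866 Y118.992
G1 X23.824 Y89.248
G1 X214.546 Y87.901
M5
G00 X0.000 Y0.000

Since the viewBox matches the mm dimensions, user units are millimetres directly. The only transform is the Y-flip y_m = 135.035 − y_svg.

Shape 1 is a regular polygon drawn with `<path>`. Its stroke #ff8800 means engrave at S207, F3859. After flipping Y the toolpath is (168.686,31.385) → (162.863,73.159) → (196.128,99.088) → (235.216,83.245) → (241.039,41.471) → (207.774,15.542) → (168.686,31.385), returning to the start.

Shape 2 is a closed polygon drawn with `<path>`. Its stroke #ff8800 means engrave at S207, F3859. After flipping Y the toolpath is (214.546,87.901) → (188.940,7.517) → (124.470,39.688) → (25.594,66.314) → (50.866,118.992) → (23.824,89.248) → (214.546,87.901), returning to the start.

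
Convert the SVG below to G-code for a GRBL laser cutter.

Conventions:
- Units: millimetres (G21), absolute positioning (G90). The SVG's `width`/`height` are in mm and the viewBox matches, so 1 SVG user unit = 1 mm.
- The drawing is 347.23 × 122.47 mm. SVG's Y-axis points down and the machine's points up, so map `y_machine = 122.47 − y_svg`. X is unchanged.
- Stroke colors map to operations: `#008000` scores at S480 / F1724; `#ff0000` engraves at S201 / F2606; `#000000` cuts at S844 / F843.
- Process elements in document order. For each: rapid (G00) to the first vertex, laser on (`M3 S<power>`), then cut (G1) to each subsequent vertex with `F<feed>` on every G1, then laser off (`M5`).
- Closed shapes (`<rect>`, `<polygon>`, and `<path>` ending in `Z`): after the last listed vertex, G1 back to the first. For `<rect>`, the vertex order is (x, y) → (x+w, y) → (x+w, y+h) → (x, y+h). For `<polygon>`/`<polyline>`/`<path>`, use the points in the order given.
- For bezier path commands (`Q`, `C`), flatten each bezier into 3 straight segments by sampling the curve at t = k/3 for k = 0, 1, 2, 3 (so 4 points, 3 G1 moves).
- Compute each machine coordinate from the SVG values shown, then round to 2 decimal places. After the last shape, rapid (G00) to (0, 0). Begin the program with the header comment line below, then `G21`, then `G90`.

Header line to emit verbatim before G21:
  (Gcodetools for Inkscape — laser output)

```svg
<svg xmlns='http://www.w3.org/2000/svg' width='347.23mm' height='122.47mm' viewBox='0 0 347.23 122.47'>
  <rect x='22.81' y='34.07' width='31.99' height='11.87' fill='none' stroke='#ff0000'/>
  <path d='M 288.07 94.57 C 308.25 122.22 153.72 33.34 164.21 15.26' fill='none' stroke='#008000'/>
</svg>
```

(Gcodetools for Inkscape — laser output)
G21
G90
G00 X22.81 Y88.40
M3 S201
G1 X54.80 Y88.40 F2606
G1 X54.80 Y76.53 F2606
G1 X22.81 Y76.53 F2606
G1 X22.81 Y88.40 F2606
M5
G00 X288.07 Y27.90
M3 S480
G1 X262.60 Y32.16 F1724
G1 X196.14 Y72.47 F1724
G1 X164.21 Y107.21 F1724
M5
G00 X0.00 Y0.00

viewBox `0 0 347.23 122.47` with mm width/height → 1 unit = 1 mm. Flip: y_m = 122.47 − y_svg.

**Shape 1** — `<rect>` rectangle, stroke `#ff0000` → engrave (S201, F2606). Machine vertices: (22.81,88.40) → (54.80,88.40) → (54.80,76.53) → (22.81,76.53) → (22.81,88.40). Closed: final G1 returns to the first vertex.

**Shape 2** — `<path>` cubic bezier, stroke `#008000` → score (S480, F1724). Control points (SVG): P0=(288.07,94.57), P1=(308.25,122.22), P2=(153.72,33.34), P3=(164.21,15.26); sampled at t=k/3. Machine vertices: (288.07,27.90) → (262.60,32.16) → (196.14,72.47) → (164.21,107.21). Open path.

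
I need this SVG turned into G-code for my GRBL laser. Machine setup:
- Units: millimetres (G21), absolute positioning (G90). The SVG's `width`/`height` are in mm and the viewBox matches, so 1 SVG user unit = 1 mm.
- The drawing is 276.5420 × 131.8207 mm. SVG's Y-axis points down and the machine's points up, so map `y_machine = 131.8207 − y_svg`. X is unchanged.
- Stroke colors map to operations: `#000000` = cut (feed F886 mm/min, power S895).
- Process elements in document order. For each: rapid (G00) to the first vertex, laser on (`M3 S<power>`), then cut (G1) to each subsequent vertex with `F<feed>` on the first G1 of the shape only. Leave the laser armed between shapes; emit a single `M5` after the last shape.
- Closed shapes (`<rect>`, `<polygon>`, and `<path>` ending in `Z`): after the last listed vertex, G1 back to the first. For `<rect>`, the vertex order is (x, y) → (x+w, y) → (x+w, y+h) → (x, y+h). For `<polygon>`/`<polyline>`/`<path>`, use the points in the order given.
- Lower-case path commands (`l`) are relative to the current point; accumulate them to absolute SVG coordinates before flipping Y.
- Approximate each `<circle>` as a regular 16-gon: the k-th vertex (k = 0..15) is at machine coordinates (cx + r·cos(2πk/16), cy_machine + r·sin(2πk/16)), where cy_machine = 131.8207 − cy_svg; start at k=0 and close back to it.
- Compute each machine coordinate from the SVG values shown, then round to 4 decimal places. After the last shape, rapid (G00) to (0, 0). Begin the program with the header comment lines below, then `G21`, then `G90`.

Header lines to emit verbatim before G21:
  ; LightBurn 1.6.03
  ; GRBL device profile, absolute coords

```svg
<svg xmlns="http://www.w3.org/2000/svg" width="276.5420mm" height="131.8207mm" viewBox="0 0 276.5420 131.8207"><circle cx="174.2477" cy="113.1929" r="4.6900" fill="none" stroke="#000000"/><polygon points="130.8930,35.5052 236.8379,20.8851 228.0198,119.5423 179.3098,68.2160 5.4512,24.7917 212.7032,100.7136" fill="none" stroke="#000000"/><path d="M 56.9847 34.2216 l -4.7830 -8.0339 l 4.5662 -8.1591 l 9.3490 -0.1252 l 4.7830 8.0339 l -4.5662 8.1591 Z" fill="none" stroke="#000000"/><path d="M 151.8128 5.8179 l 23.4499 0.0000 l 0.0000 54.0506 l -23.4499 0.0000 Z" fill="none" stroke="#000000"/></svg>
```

; LightBurn 1.6.03
; GRBL device profile, absolute coords
G21
G90
G00 X178.9377 Y18.6278
M3 S895
G1 X178.5807 Y20.4226 F886
G1 X177.5640 Y21.9441
G1 X176.0425 Y22.9608
G1 X174.2477 Y23.3178
G1 X172.4529 Y22.9608
G1 X170.9314 Y21.9441
G1 X169.9147 Y20.4226
G1 X169.5577 Y18.6278
G1 X169.9147 Y16.8330
G1 X170.9314 Y15.3115
G1 X172.4529 Y14.2948
G1 X174.2477 Y13.9378
G1 X176.0425 Y14.2948
G1 X177.5640 Y15.3115
G1 X178.5807 Y16.8330
G1 X178.9377 Y18.6278
G00 X130.8930 Y96.3155
M3 S895
G1 X236.8379 Y110.9356 F886
G1 X228.0198 Y12.2784
G1 X179.3098 Y63.6047
G1 X5.4512 Y107.0290
G1 X212.7032 Y31.1071
G1 X130.8930 Y96.3155
G00 X56.9847 Y97.5991
M3 S895
G1 X52.2017 Y105.6330 F886
G1 X56.7679 Y113.7921
G1 X66.1169 Y113.9173
G1 X70.8999 Y105.8834
G1 X66.3337 Y97.7243
G1 X56.9847 Y97.5991
G00 X151.8128 Y126.0028
M3 S895
G1 X175.2627 Y126.0028 F886
G1 X175.2627 Y71.9522
G1 X151.8128 Y71.9522
G1 X151.8128 Y126.0028
M5
G00 X0.0000 Y0.0000

viewBox `0 0 276.5420 131.8207` with mm width/height → 1 unit = 1 mm. Flip: y_m = 131.8207 − y_svg.

**Shape 1** — `<circle>` circle, stroke `#000000` → cut (S895, F886). Machine vertices: (178.9377,18.6278) → (178.5807,20.4226) → (177.5640,21.9441) → (176.0425,22.9608) → (174.2477,23.3178) → (172.4529,22.9608) → (170.9314,21.9441) → (169.9147,20.4226) → (169.5577,18.6278) → (169.9147,16.8330) → (170.9314,15.3115) → (172.4529,14.2948) → (174.2477,13.9378) → (176.0425,14.2948) → (177.5640,15.3115) → (178.5807,16.8330) → (178.9377,18.6278). Closed: final G1 returns to the first vertex.

**Shape 2** — `<polygon>` closed polygon, stroke `#000000` → cut (S895, F886). Machine vertices: (130.8930,96.3155) → (236.8379,110.9356) → (228.0198,12.2784) → (179.3098,63.6047) → (5.4512,107.0290) → (212.7032,31.1071) → (130.8930,96.3155). Closed: final G1 returns to the first vertex.

**Shape 3** — `<path>` regular polygon, stroke `#000000` → cut (S895, F886). Machine vertices: (56.9847,97.5991) → (52.2017,105.6330) → (56.7679,113.7921) → (66.1169,113.9173) → (70.8999,105.8834) → (66.3337,97.7243) → (56.9847,97.5991). Closed: final G1 returns to the first vertex.

**Shape 4** — `<path>` rectangle, stroke `#000000` → cut (S895, F886). Machine vertices: (151.8128,126.0028) → (175.2627,126.0028) → (175.2627,71.9522) → (151.8128,71.9522) → (151.8128,126.0028). Closed: final G1 returns to the first vertex.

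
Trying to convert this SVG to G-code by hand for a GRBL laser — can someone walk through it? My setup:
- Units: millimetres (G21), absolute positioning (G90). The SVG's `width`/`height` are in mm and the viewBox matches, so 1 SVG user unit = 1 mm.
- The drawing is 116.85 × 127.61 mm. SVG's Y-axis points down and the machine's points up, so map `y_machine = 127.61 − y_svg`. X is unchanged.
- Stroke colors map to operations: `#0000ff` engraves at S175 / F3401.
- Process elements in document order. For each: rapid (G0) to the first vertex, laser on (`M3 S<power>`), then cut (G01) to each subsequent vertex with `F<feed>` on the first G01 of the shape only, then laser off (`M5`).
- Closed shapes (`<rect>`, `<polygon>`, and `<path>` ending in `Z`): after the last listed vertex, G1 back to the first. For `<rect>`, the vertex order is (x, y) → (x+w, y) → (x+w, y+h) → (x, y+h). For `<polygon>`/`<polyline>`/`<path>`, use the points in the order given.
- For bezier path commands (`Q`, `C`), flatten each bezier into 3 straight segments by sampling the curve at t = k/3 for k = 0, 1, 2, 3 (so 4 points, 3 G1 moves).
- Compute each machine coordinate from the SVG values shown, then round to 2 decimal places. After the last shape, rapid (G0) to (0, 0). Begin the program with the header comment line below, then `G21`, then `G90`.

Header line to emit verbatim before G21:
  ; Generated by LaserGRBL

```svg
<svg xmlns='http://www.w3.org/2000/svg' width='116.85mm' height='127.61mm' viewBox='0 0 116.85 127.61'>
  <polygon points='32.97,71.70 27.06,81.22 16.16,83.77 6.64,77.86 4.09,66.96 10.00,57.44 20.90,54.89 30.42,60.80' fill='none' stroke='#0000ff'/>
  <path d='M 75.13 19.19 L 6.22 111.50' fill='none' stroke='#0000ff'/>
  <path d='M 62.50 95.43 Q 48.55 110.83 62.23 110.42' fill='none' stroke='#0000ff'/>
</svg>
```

Since the viewBox matches the mm dimensions, user units are millimetres directly. The only transform is the Y-flip y_m = 127.61 − y_svg.

Shape 1 is a regular polygon drawn with `<polygon>`. Its stroke #0000ff means engrave at S175, F3401. After flipping Y the toolpath is (32.97,55.91) → (27.06,46.39) → (16.16,43.84) → (6.64,49.75) → (4.09,60.65) → (10.00,70.17) → (20.90,72.72) → (30.42,66.81) → (32.97,55.91), returning to the start.

Shape 2 is a line segment drawn with `<path>`. Its stroke #0000ff means engrave at S175, F3401. After flipping Y the toolpath is (75.13,108.42) → (6.22,16.11).

Shape 3 is a quadratic bezier drawn with `<path>`. Its stroke #0000ff means engrave at S175, F3401. After flipping Y the toolpath is (62.50,32.18) → (56.27,23.67) → (56.18,18.67) → (62.23,17.19).

; Generated by LaserGRBL
G21
G90
G0 X32.97 Y55.91
M3 S175
G01 X27.06 Y46.39 F3401
G01 X16.16 Y43.84
G01 X6.64 Y49.75
G01 X4.09 Y60.65
G01 X10.00 Y70.17
G01 X20.90 Y72.72
G01 X30.42 Y66.81
G01 X32.97 Y55.91
M5
G0 X75.13 Y108.42
M3 S175
G01 X6.22 Y16.11 F3401
M5
G0 X62.50 Y32.18
M3 S175
G01 X56.27 Y23.67 F3401
G01 X56.18 Y18.67
G01 X62.23 Y17.19
M5
G0 X0.00 Y0.00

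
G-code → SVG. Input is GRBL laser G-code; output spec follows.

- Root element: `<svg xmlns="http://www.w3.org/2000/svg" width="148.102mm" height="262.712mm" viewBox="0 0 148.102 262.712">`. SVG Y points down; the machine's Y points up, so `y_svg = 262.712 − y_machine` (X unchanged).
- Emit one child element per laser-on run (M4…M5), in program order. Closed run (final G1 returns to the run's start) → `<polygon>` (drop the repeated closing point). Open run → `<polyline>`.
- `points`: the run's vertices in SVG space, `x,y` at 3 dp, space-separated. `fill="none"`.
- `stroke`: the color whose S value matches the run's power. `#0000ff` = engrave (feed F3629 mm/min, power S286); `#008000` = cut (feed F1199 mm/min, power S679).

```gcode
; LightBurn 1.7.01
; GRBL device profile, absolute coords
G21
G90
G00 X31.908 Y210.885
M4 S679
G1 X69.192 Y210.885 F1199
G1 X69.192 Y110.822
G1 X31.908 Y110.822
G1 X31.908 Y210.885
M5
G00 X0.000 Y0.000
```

<svg xmlns="http://www.w3.org/2000/svg" width="148.102mm" height="262.712mm" viewBox="0 0 148.102 262.712">
  <polygon points="31.908,51.827 69.192,51.827 69.192,151.890 31.908,151.890" fill="none" stroke="#008000"/>
</svg>

Each laser-on run becomes one SVG element. Flip Y back into SVG space with y_svg = 262.712 − y_machine. Every run uses S679, so all elements get stroke `#008000` (cut).

Run 1: The run returns to its start, so emit a `<polygon>` with points (Y-flipped): 31.908,51.827 69.192,51.827 69.192,151.890 31.908,151.890.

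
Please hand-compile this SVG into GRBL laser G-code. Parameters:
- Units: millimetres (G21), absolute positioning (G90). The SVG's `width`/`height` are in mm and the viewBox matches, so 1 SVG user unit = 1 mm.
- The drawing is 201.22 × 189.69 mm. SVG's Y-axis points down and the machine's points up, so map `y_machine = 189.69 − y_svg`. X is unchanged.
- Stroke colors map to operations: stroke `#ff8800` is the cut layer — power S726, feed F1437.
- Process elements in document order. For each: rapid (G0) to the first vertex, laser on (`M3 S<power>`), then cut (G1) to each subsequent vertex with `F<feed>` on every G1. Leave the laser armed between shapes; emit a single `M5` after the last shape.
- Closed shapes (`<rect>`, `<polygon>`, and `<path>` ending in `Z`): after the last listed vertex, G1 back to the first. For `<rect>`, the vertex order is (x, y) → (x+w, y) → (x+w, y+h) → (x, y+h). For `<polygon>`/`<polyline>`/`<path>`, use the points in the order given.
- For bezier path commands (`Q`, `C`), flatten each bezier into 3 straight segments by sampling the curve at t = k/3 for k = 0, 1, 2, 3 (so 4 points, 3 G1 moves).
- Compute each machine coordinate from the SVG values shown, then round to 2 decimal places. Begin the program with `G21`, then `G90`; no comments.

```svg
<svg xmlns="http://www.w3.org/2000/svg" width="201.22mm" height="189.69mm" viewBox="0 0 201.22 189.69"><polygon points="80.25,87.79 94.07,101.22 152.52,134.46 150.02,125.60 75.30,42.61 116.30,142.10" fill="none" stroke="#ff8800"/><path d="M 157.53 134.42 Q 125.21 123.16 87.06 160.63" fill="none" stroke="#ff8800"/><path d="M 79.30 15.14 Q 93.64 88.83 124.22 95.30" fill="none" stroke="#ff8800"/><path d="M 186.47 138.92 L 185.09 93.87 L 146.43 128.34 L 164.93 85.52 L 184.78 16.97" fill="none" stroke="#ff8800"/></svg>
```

Since the viewBox matches the mm dimensions, user units are millimetres directly. The only transform is the Y-flip y_m = 189.69 − y_svg.

Shape 1 is a closed polygon drawn with `<polygon>`. Its stroke #ff8800 means cut at S726, F1437. After flipping Y the toolpath is (80.25,101.90) → (94.07,88.47) → (152.52,55.23) → (150.02,64.09) → (75.30,147.08) → (116.30,47.59) → (80.25,101.90), returning to the start.

Shape 2 is a quadratic bezier drawn with `<path>`. Its stroke #ff8800 means cut at S726, F1437. After flipping Y the toolpath is (157.53,55.27) → (135.34,57.36) → (111.85,48.63) → (87.06,29.06).

Shape 3 is a quadratic bezier drawn with `<path>`. Its stroke #ff8800 means cut at S726, F1437. After flipping Y the toolpath is (79.30,174.55) → (90.66,132.89) → (105.64,106.17) → (124.22,94.39).

Shape 4 is a open polyline drawn with `<path>`. Its stroke #ff8800 means cut at S726, F1437. After flipping Y the toolpath is (186.47,50.77) → (185.09,95.82) → (146.43,61.35) → (164.93,104.17) → (184.78,172.72).

G21
G90
G0 X80.25 Y101.90
M3 S726
G1 X94.07 Y88.47 F1437
G1 X152.52 Y55.23 F1437
G1 X150.02 Y64.09 F1437
G1 X75.30 Y147.08 F1437
G1 X116.30 Y47.59 F1437
G1 X80.25 Y101.90 F1437
G0 X157.53 Y55.27
M3 S726
G1 X135.34 Y57.36 F1437
G1 X111.85 Y48.63 F1437
G1 X87.06 Y29.06 F1437
G0 X79.30 Y174.55
M3 S726
G1 X90.66 Y132.89 F1437
G1 X105.64 Y106.17 F1437
G1 X124.22 Y94.39 F1437
G0 X186.47 Y50.77
M3 S726
G1 X185.09 Y95.82 F1437
G1 X146.43 Y61.35 F1437
G1 X164.93 Y104.17 F1437
G1 X184.78 Y172.72 F1437
M5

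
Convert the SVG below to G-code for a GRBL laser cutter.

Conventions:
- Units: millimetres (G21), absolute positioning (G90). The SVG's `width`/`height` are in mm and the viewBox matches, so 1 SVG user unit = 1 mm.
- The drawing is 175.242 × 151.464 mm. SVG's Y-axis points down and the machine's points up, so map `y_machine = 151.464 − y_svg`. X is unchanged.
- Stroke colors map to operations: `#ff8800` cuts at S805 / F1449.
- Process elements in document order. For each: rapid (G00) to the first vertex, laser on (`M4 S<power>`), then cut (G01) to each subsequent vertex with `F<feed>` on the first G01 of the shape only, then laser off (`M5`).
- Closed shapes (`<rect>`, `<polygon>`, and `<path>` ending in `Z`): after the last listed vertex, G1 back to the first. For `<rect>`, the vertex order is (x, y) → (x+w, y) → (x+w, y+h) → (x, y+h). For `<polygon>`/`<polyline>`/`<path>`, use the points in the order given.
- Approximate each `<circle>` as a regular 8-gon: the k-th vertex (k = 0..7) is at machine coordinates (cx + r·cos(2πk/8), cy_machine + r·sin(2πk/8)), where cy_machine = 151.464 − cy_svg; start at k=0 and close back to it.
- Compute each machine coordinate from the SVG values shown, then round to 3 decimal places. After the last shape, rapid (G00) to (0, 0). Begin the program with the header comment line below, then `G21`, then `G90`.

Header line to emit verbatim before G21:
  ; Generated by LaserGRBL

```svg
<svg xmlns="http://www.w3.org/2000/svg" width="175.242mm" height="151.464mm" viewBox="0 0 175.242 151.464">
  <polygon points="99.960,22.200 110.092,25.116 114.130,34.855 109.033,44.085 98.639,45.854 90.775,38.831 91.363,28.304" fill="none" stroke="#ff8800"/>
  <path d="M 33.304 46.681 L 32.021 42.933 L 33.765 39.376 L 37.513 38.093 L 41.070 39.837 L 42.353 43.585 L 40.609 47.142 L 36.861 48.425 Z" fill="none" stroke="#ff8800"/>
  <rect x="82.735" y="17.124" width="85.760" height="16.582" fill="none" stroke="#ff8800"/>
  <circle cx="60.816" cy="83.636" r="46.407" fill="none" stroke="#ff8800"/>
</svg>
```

viewBox `0 0 175.242 151.464` with mm width/height → 1 unit = 1 mm. Flip: y_m = 151.464 − y_svg.

**Shape 1** — `<polygon>` regular polygon, stroke `#ff8800` → cut (S805, F1449). Machine vertices: (99.960,129.264) → (110.092,126.348) → (114.130,116.609) → (109.033,107.379) → (98.639,105.610) → (90.775,112.633) → (91.363,123.160) → (99.960,129.264). Closed: final G1 returns to the first vertex.

**Shape 2** — `<path>` regular polygon, stroke `#ff8800` → cut (S805, F1449). Machine vertices: (33.304,104.783) → (32.021,108.531) → (33.765,112.088) → (37.513,113.371) → (41.070,111.627) → (42.353,107.879) → (40.609,104.322) → (36.861,103.039) → (33.304,104.783). Closed: final G1 returns to the first vertex.

**Shape 3** — `<rect>` rectangle, stroke `#ff8800` → cut (S805, F1449). Machine vertices: (82.735,134.340) → (168.495,134.340) → (168.495,117.758) → (82.735,117.758) → (82.735,134.340). Closed: final G1 returns to the first vertex.

**Shape 4** — `<circle>` circle, stroke `#ff8800` → cut (S805, F1449). Machine vertices: (107.223,67.828) → (93.631,100.643) → (60.816,114.235) → (28.001,100.643) → (14.409,67.828) → (28.001,35.013) → (60.816,21.421) → (93.631,35.013) → (107.223,67.828). Closed: final G1 returns to the first vertex.

; Generated by LaserGRBL
G21
G90
G00 X99.960 Y129.264
M4 S805
G01 X110.092 Y126.348 F1449
G01 X114.130 Y116.609
G01 X109.033 Y107.379
G01 X98.639 Y105.610
G01 X90.775 Y112.633
G01 X91.363 Y123.160
G01 X99.960 Y129.264
M5
G00 X33.304 Y104.783
M4 S805
G01 X32.021 Y108.531 F1449
G01 X33.765 Y112.088
G01 X37.513 Y113.371
G01 X41.070 Y111.627
G01 X42.353 Y107.879
G01 X40.609 Y104.322
G01 X36.861 Y103.039
G01 X33.304 Y104.783
M5
G00 X82.735 Y134.340
M4 S805
G01 X168.495 Y134.340 F1449
G01 X168.495 Y117.758
G01 X82.735 Y117.758
G01 X82.735 Y134.340
M5
G00 X107.223 Y67.828
M4 S805
G01 X93.631 Y100.643 F1449
G01 X60.816 Y114.235
G01 X28.001 Y100.643
G01 X14.409 Y67.828
G01 X28.001 Y35.013
G01 X60.816 Y21.421
G01 X93.631 Y35.013
G01 X107.223 Y67.828
M5
G00 X0.000 Y0.000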